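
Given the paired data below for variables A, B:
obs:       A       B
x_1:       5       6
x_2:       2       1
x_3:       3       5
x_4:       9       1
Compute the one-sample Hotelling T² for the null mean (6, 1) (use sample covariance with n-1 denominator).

Step 1 — sample mean vector:
  mean(A) = (5 + 2 + 3 + 9) / 4 = 19/4 = 4.75
  mean(B) = (6 + 1 + 5 + 1) / 4 = 13/4 = 3.25
  x̄ = (4.75, 3.25),  deviation x̄ - mu_0 = (4.75, 3.25) - (6, 1) = (-1.25, 2.25).

Step 2 — sample covariance matrix, S[i,j] = (1/(n-1)) · Σ_k (x_{k,i} - mean_i) · (x_{k,j} - mean_j), divisor n-1 = 3:
  S[A,A] = ((0.25)·(0.25) + (-2.75)·(-2.75) + (-1.75)·(-1.75) + (4.25)·(4.25)) / 3 = 28.75/3 = 9.5833
  S[A,B] = ((0.25)·(2.75) + (-2.75)·(-2.25) + (-1.75)·(1.75) + (4.25)·(-2.25)) / 3 = -5.75/3 = -1.9167
  S[B,B] = ((2.75)·(2.75) + (-2.25)·(-2.25) + (1.75)·(1.75) + (-2.25)·(-2.25)) / 3 = 20.75/3 = 6.9167
  S = [[9.5833, -1.9167],
 [-1.9167, 6.9167]].

Step 3 — invert S. det(S) = 9.5833·6.9167 - (-1.9167)² = 62.6111.
  S^{-1} = (1/det) · [[d, -b], [-b, a]] = [[0.1105, 0.0306],
 [0.0306, 0.1531]].

Step 4 — quadratic form (x̄ - mu_0)^T · S^{-1} · (x̄ - mu_0):
  S^{-1} · (x̄ - mu_0) = (-0.0692, 0.3061),
  (x̄ - mu_0)^T · [...] = (-1.25)·(-0.0692) + (2.25)·(0.3061) = 0.7753.

Step 5 — scale by n: T² = 4 · 0.7753 = 3.1012.

T² ≈ 3.1012


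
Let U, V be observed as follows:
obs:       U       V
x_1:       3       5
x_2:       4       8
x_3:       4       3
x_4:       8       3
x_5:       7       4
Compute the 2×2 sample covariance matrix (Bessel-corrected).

Step 1 — column means:
  mean(U) = (3 + 4 + 4 + 8 + 7) / 5 = 26/5 = 5.2
  mean(V) = (5 + 8 + 3 + 3 + 4) / 5 = 23/5 = 4.6

Step 2 — sample covariance S[i,j] = (1/(n-1)) · Σ_k (x_{k,i} - mean_i) · (x_{k,j} - mean_j), with n-1 = 4.
  S[U,U] = ((-2.2)·(-2.2) + (-1.2)·(-1.2) + (-1.2)·(-1.2) + (2.8)·(2.8) + (1.8)·(1.8)) / 4 = 18.8/4 = 4.7
  S[U,V] = ((-2.2)·(0.4) + (-1.2)·(3.4) + (-1.2)·(-1.6) + (2.8)·(-1.6) + (1.8)·(-0.6)) / 4 = -8.6/4 = -2.15
  S[V,V] = ((0.4)·(0.4) + (3.4)·(3.4) + (-1.6)·(-1.6) + (-1.6)·(-1.6) + (-0.6)·(-0.6)) / 4 = 17.2/4 = 4.3

S is symmetric (S[j,i] = S[i,j]). Assembling:

S = [[4.7, -2.15],
 [-2.15, 4.3]]


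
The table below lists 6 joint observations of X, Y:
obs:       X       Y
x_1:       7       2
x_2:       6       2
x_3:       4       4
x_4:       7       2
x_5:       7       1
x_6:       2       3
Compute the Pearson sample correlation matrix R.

Step 1 — column means:
  mean(X) = (7 + 6 + 4 + 7 + 7 + 2) / 6 = 33/6 = 5.5
  mean(Y) = (2 + 2 + 4 + 2 + 1 + 3) / 6 = 14/6 = 2.3333

Step 2 — sample variances and covariances s[i,j] = (1/(n-1)) · Σ_k (x_{k,i} - mean_i) · (x_{k,j} - mean_j), with n-1 = 5:
  s[X,X] = ((1.5)·(1.5) + (0.5)·(0.5) + (-1.5)·(-1.5) + (1.5)·(1.5) + (1.5)·(1.5) + (-3.5)·(-3.5)) / 5 = 21.5/5 = 4.3
  s[X,Y] = ((1.5)·(-0.3333) + (0.5)·(-0.3333) + (-1.5)·(1.6667) + (1.5)·(-0.3333) + (1.5)·(-1.3333) + (-3.5)·(0.6667)) / 5 = -8/5 = -1.6
  s[Y,Y] = ((-0.3333)·(-0.3333) + (-0.3333)·(-0.3333) + (1.6667)·(1.6667) + (-0.3333)·(-0.3333) + (-1.3333)·(-1.3333) + (0.6667)·(0.6667)) / 5 = 5.3333/5 = 1.0667
  Sample standard deviations s_i = √(s[i,i]):
  s(X) = √(4.3) = 2.0736
  s(Y) = √(1.0667) = 1.0328

Step 3 — r_{ij} = s_{ij} / (s_i · s_j):
  r[X,X] = 1 (diagonal).
  r[X,Y] = -1.6 / (2.0736 · 1.0328) = -1.6 / 2.1417 = -0.7471
  r[Y,Y] = 1 (diagonal).

R is symmetric with unit diagonal. Assembling:

R = [[1, -0.7471],
 [-0.7471, 1]]


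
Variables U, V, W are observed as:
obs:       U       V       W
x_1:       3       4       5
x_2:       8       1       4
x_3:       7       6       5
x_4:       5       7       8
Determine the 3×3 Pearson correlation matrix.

Step 1 — column means:
  mean(U) = (3 + 8 + 7 + 5) / 4 = 23/4 = 5.75
  mean(V) = (4 + 1 + 6 + 7) / 4 = 18/4 = 4.5
  mean(W) = (5 + 4 + 5 + 8) / 4 = 22/4 = 5.5

Step 2 — sample variances and covariances s[i,j] = (1/(n-1)) · Σ_k (x_{k,i} - mean_i) · (x_{k,j} - mean_j), with n-1 = 3:
  s[U,U] = ((-2.75)·(-2.75) + (2.25)·(2.25) + (1.25)·(1.25) + (-0.75)·(-0.75)) / 3 = 14.75/3 = 4.9167
  s[U,V] = ((-2.75)·(-0.5) + (2.25)·(-3.5) + (1.25)·(1.5) + (-0.75)·(2.5)) / 3 = -6.5/3 = -2.1667
  s[U,W] = ((-2.75)·(-0.5) + (2.25)·(-1.5) + (1.25)·(-0.5) + (-0.75)·(2.5)) / 3 = -4.5/3 = -1.5
  s[V,V] = ((-0.5)·(-0.5) + (-3.5)·(-3.5) + (1.5)·(1.5) + (2.5)·(2.5)) / 3 = 21/3 = 7
  s[V,W] = ((-0.5)·(-0.5) + (-3.5)·(-1.5) + (1.5)·(-0.5) + (2.5)·(2.5)) / 3 = 11/3 = 3.6667
  s[W,W] = ((-0.5)·(-0.5) + (-1.5)·(-1.5) + (-0.5)·(-0.5) + (2.5)·(2.5)) / 3 = 9/3 = 3
  Sample standard deviations s_i = √(s[i,i]):
  s(U) = √(4.9167) = 2.2174
  s(V) = √(7) = 2.6458
  s(W) = √(3) = 1.7321

Step 3 — r_{ij} = s_{ij} / (s_i · s_j):
  r[U,U] = 1 (diagonal).
  r[U,V] = -2.1667 / (2.2174 · 2.6458) = -2.1667 / 5.8666 = -0.3693
  r[U,W] = -1.5 / (2.2174 · 1.7321) = -1.5 / 3.8406 = -0.3906
  r[V,V] = 1 (diagonal).
  r[V,W] = 3.6667 / (2.6458 · 1.7321) = 3.6667 / 4.5826 = 0.8001
  r[W,W] = 1 (diagonal).

R is symmetric with unit diagonal. Assembling:

R = [[1, -0.3693, -0.3906],
 [-0.3693, 1, 0.8001],
 [-0.3906, 0.8001, 1]]


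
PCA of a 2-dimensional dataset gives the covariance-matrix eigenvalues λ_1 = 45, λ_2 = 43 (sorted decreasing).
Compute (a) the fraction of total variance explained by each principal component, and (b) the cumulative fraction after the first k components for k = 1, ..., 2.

Step 1 — total variance = trace(Sigma) = Σ λ_i = 45 + 43 = 88.

Step 2 — fraction explained by component i = λ_i / Σ λ:
  PC1: 45/88 = 0.5114
  PC2: 43/88 = 0.4886

Step 3 — cumulative fraction after k components = (λ_1 + ... + λ_k) / Σ λ:
  k = 1: 45/88 = 0.5114
  k = 2: (45 + 43)/88 = 88/88 = 1

Summary (fraction, with percent):

explained: PC1 0.5114 (51.14%), PC2 0.4886 (48.86%);  cumulative: 0.5114, 1


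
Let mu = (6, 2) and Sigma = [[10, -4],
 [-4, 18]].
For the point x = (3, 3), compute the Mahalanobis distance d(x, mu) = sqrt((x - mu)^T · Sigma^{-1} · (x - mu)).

Step 1 — centre the observation: (x - mu) = (-3, 1).

Step 2 — invert Sigma. det(Sigma) = 10·18 - (-4)² = 164.
  Sigma^{-1} = (1/det) · [[d, -b], [-b, a]] = [[0.1098, 0.0244],
 [0.0244, 0.061]].

Step 3 — form the quadratic (x - mu)^T · Sigma^{-1} · (x - mu):
  Sigma^{-1} · (x - mu) = (-0.3049, -0.0122).
  (x - mu)^T · [Sigma^{-1} · (x - mu)] = (-3)·(-0.3049) + (1)·(-0.0122) = 0.9024.

Step 4 — take square root: d = √(0.9024) ≈ 0.95.

d(x, mu) = √(0.9024) ≈ 0.95


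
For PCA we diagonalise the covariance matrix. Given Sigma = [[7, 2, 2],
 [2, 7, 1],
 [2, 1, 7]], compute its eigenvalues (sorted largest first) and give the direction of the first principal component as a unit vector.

Step 1 — characteristic polynomial p(λ) = det(λI - Sigma) = λ³ - tr·λ² + c_1·λ - det, where tr = trace, c_1 = sum of the principal 2×2 minors, det = det(Sigma):
  tr = 7 + 7 + 7 = 21,
  c_1 = (7·7 - (2)²) + (7·7 - (2)²) + (7·7 - (1)²) = 45 + 45 + 48 = 138,
  det = 7·(7·7 - (1)²) - (2)·((2)·7 - (1)·(2)) + (2)·((2)·(1) - 7·(2)) = 7·(48) - (2)·(12) + (2)·(-12) = 288.
  So p(λ) = λ³ - 21λ² + 138λ - 288.
Step 2 — look for an integer root (rational root theorem: any rational root is an integer divisor of 288). Testing λ = 6:
  p(6) = 216 - 756 + 828 - 288 = 0  ✓
  Dividing out (λ - 6): p(λ) = (λ - 6)(λ² - 15λ + 48).
Step 3 — remaining eigenvalues from the quadratic λ² - 15λ + 48 = 0:
  Δ = 15² - 4·48 = 225 - 192 = 33,  λ = (15 ± √33)/2 = (15 ± 5.7446)/2 ≈ 10.3723 or 4.6277.
  Sorted: λ_1 = 10.3723,  λ_2 = 6,  λ_3 = 4.6277  (check: sum = 21 = tr ✓).

Step 4 — unit eigenvector for λ_1 ≈ 10.3723: v spans the null space of (Sigma - λ_1 I), whose rows are
  r_1 = (-3.3723, 2, 2),  r_2 = (2, -3.3723, 1),  r_3 = (2, 1, -3.3723).
  v is orthogonal to every row, so take v ∝ r_1 × r_2 = ((2)·(1) - (2)·(-3.3723), (2)·(2) - (-3.3723)·(1), (-3.3723)·(-3.3723) - (2)·(2)) ≈ (8.7446, 7.3723, 7.3723).
  Let u = (8.7446, 7.3723, 7.3723).
  ||u|| = √((8.7446)² + (7.3723)² + (7.3723)²) = √(185.1684) ≈ 13.6077,  v_1 = u/||u|| ≈ (0.6426, 0.5418, 0.5418) (||v_1|| = 1).

λ_1 = 10.3723,  λ_2 = 6,  λ_3 = 4.6277;  v_1 ≈ (0.6426, 0.5418, 0.5418)


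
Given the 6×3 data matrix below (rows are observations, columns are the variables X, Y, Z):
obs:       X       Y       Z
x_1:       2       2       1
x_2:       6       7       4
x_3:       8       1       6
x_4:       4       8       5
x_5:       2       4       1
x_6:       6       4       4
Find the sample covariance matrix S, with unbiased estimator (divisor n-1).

Step 1 — column means:
  mean(X) = (2 + 6 + 8 + 4 + 2 + 6) / 6 = 28/6 = 4.6667
  mean(Y) = (2 + 7 + 1 + 8 + 4 + 4) / 6 = 26/6 = 4.3333
  mean(Z) = (1 + 4 + 6 + 5 + 1 + 4) / 6 = 21/6 = 3.5

Step 2 — sample covariance S[i,j] = (1/(n-1)) · Σ_k (x_{k,i} - mean_i) · (x_{k,j} - mean_j), with n-1 = 5.
  S[X,X] = ((-2.6667)·(-2.6667) + (1.3333)·(1.3333) + (3.3333)·(3.3333) + (-0.6667)·(-0.6667) + (-2.6667)·(-2.6667) + (1.3333)·(1.3333)) / 5 = 29.3333/5 = 5.8667
  S[X,Y] = ((-2.6667)·(-2.3333) + (1.3333)·(2.6667) + (3.3333)·(-3.3333) + (-0.6667)·(3.6667) + (-2.6667)·(-0.3333) + (1.3333)·(-0.3333)) / 5 = -3.3333/5 = -0.6667
  S[X,Z] = ((-2.6667)·(-2.5) + (1.3333)·(0.5) + (3.3333)·(2.5) + (-0.6667)·(1.5) + (-2.6667)·(-2.5) + (1.3333)·(0.5)) / 5 = 22/5 = 4.4
  S[Y,Y] = ((-2.3333)·(-2.3333) + (2.6667)·(2.6667) + (-3.3333)·(-3.3333) + (3.6667)·(3.6667) + (-0.3333)·(-0.3333) + (-0.3333)·(-0.3333)) / 5 = 37.3333/5 = 7.4667
  S[Y,Z] = ((-2.3333)·(-2.5) + (2.6667)·(0.5) + (-3.3333)·(2.5) + (3.6667)·(1.5) + (-0.3333)·(-2.5) + (-0.3333)·(0.5)) / 5 = 5/5 = 1
  S[Z,Z] = ((-2.5)·(-2.5) + (0.5)·(0.5) + (2.5)·(2.5) + (1.5)·(1.5) + (-2.5)·(-2.5) + (0.5)·(0.5)) / 5 = 21.5/5 = 4.3

S is symmetric (S[j,i] = S[i,j]). Assembling:

S = [[5.8667, -0.6667, 4.4],
 [-0.6667, 7.4667, 1],
 [4.4, 1, 4.3]]


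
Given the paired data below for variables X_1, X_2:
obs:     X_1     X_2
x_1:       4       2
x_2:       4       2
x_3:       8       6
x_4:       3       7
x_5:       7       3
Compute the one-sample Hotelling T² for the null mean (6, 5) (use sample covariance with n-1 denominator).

Step 1 — sample mean vector:
  mean(X_1) = (4 + 4 + 8 + 3 + 7) / 5 = 26/5 = 5.2
  mean(X_2) = (2 + 2 + 6 + 7 + 3) / 5 = 20/5 = 4
  x̄ = (5.2, 4),  deviation x̄ - mu_0 = (5.2, 4) - (6, 5) = (-0.8, -1).

Step 2 — sample covariance matrix, S[i,j] = (1/(n-1)) · Σ_k (x_{k,i} - mean_i) · (x_{k,j} - mean_j), divisor n-1 = 4:
  S[X_1,X_1] = ((-1.2)·(-1.2) + (-1.2)·(-1.2) + (2.8)·(2.8) + (-2.2)·(-2.2) + (1.8)·(1.8)) / 4 = 18.8/4 = 4.7
  S[X_1,X_2] = ((-1.2)·(-2) + (-1.2)·(-2) + (2.8)·(2) + (-2.2)·(3) + (1.8)·(-1)) / 4 = 2/4 = 0.5
  S[X_2,X_2] = ((-2)·(-2) + (-2)·(-2) + (2)·(2) + (3)·(3) + (-1)·(-1)) / 4 = 22/4 = 5.5
  S = [[4.7, 0.5],
 [0.5, 5.5]].

Step 3 — invert S. det(S) = 4.7·5.5 - (0.5)² = 25.6.
  S^{-1} = (1/det) · [[d, -b], [-b, a]] = [[0.2148, -0.0195],
 [-0.0195, 0.1836]].

Step 4 — quadratic form (x̄ - mu_0)^T · S^{-1} · (x̄ - mu_0):
  S^{-1} · (x̄ - mu_0) = (-0.1523, -0.168),
  (x̄ - mu_0)^T · [...] = (-0.8)·(-0.1523) + (-1)·(-0.168) = 0.2898.

Step 5 — scale by n: T² = 5 · 0.2898 = 1.4492.

T² ≈ 1.4492


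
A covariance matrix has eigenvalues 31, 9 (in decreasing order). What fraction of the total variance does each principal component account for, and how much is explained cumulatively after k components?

Step 1 — total variance = trace(Sigma) = Σ λ_i = 31 + 9 = 40.

Step 2 — fraction explained by component i = λ_i / Σ λ:
  PC1: 31/40 = 0.775
  PC2: 9/40 = 0.225

Step 3 — cumulative fraction after k components = (λ_1 + ... + λ_k) / Σ λ:
  k = 1: 31/40 = 0.775
  k = 2: (31 + 9)/40 = 40/40 = 1

Summary (fraction, with percent):

explained: PC1 0.775 (77.5%), PC2 0.225 (22.5%);  cumulative: 0.775, 1


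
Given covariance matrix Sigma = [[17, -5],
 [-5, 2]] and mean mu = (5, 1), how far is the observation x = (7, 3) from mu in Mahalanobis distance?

Step 1 — centre the observation: (x - mu) = (2, 2).

Step 2 — invert Sigma. det(Sigma) = 17·2 - (-5)² = 9.
  Sigma^{-1} = (1/det) · [[d, -b], [-b, a]] = [[0.2222, 0.5556],
 [0.5556, 1.8889]].

Step 3 — form the quadratic (x - mu)^T · Sigma^{-1} · (x - mu):
  Sigma^{-1} · (x - mu) = (1.5556, 4.8889).
  (x - mu)^T · [Sigma^{-1} · (x - mu)] = (2)·(1.5556) + (2)·(4.8889) = 12.8889.

Step 4 — take square root: d = √(12.8889) ≈ 3.5901.

d(x, mu) = √(12.8889) ≈ 3.5901


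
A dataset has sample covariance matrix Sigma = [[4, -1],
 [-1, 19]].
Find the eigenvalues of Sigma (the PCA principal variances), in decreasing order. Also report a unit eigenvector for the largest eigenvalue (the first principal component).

Step 1 — characteristic polynomial of 2×2 Sigma:
  det(Sigma - λI) = λ² - trace · λ + det = 0.
  trace = 4 + 19 = 23, det = 4·19 - (-1)² = 75.
Step 2 — discriminant:
  Δ = trace² - 4·det = 529 - 300 = 229.
Step 3 — eigenvalues:
  λ = (trace ± √Δ)/2 = (23 ± 15.1327)/2,
  λ_1 = 19.0664,  λ_2 = 3.9336.

Step 4 — unit eigenvector for λ_1: solve (Sigma - λ_1 I)v = 0. First row:
  (4 - 19.0664)·v_x + (-1)·v_y = 0, i.e. (-15.0664)·v_x + (-1)·v_y = 0,
  so v ∝ (b, λ_1 - a) = (-1, 15.0664); multiply by -1 so the first entry is positive: u = (1, -15.0664).
  ||u|| = √((1)² + (-15.0664)²) = √(227.9956) ≈ 15.0995,
  v_1 = u/||u|| ≈ (0.0662, -0.9978) (||v_1|| = 1).

λ_1 = 19.0664,  λ_2 = 3.9336;  v_1 ≈ (0.0662, -0.9978)


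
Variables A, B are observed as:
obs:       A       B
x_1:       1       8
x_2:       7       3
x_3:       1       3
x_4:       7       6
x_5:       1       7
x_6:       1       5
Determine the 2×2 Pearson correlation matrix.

Step 1 — column means:
  mean(A) = (1 + 7 + 1 + 7 + 1 + 1) / 6 = 18/6 = 3
  mean(B) = (8 + 3 + 3 + 6 + 7 + 5) / 6 = 32/6 = 5.3333

Step 2 — sample variances and covariances s[i,j] = (1/(n-1)) · Σ_k (x_{k,i} - mean_i) · (x_{k,j} - mean_j), with n-1 = 5:
  s[A,A] = ((-2)·(-2) + (4)·(4) + (-2)·(-2) + (4)·(4) + (-2)·(-2) + (-2)·(-2)) / 5 = 48/5 = 9.6
  s[A,B] = ((-2)·(2.6667) + (4)·(-2.3333) + (-2)·(-2.3333) + (4)·(0.6667) + (-2)·(1.6667) + (-2)·(-0.3333)) / 5 = -10/5 = -2
  s[B,B] = ((2.6667)·(2.6667) + (-2.3333)·(-2.3333) + (-2.3333)·(-2.3333) + (0.6667)·(0.6667) + (1.6667)·(1.6667) + (-0.3333)·(-0.3333)) / 5 = 21.3333/5 = 4.2667
  Sample standard deviations s_i = √(s[i,i]):
  s(A) = √(9.6) = 3.0984
  s(B) = √(4.2667) = 2.0656

Step 3 — r_{ij} = s_{ij} / (s_i · s_j):
  r[A,A] = 1 (diagonal).
  r[A,B] = -2 / (3.0984 · 2.0656) = -2 / 6.4 = -0.3125
  r[B,B] = 1 (diagonal).

R is symmetric with unit diagonal. Assembling:

R = [[1, -0.3125],
 [-0.3125, 1]]


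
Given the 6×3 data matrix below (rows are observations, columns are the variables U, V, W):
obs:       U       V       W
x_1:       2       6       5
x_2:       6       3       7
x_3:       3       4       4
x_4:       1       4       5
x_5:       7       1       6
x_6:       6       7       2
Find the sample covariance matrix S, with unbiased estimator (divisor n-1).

Step 1 — column means:
  mean(U) = (2 + 6 + 3 + 1 + 7 + 6) / 6 = 25/6 = 4.1667
  mean(V) = (6 + 3 + 4 + 4 + 1 + 7) / 6 = 25/6 = 4.1667
  mean(W) = (5 + 7 + 4 + 5 + 6 + 2) / 6 = 29/6 = 4.8333

Step 2 — sample covariance S[i,j] = (1/(n-1)) · Σ_k (x_{k,i} - mean_i) · (x_{k,j} - mean_j), with n-1 = 5.
  S[U,U] = ((-2.1667)·(-2.1667) + (1.8333)·(1.8333) + (-1.1667)·(-1.1667) + (-3.1667)·(-3.1667) + (2.8333)·(2.8333) + (1.8333)·(1.8333)) / 5 = 30.8333/5 = 6.1667
  S[U,V] = ((-2.1667)·(1.8333) + (1.8333)·(-1.1667) + (-1.1667)·(-0.1667) + (-3.1667)·(-0.1667) + (2.8333)·(-3.1667) + (1.8333)·(2.8333)) / 5 = -9.1667/5 = -1.8333
  S[U,W] = ((-2.1667)·(0.1667) + (1.8333)·(2.1667) + (-1.1667)·(-0.8333) + (-3.1667)·(0.1667) + (2.8333)·(1.1667) + (1.8333)·(-2.8333)) / 5 = 2.1667/5 = 0.4333
  S[V,V] = ((1.8333)·(1.8333) + (-1.1667)·(-1.1667) + (-0.1667)·(-0.1667) + (-0.1667)·(-0.1667) + (-3.1667)·(-3.1667) + (2.8333)·(2.8333)) / 5 = 22.8333/5 = 4.5667
  S[V,W] = ((1.8333)·(0.1667) + (-1.1667)·(2.1667) + (-0.1667)·(-0.8333) + (-0.1667)·(0.1667) + (-3.1667)·(1.1667) + (2.8333)·(-2.8333)) / 5 = -13.8333/5 = -2.7667
  S[W,W] = ((0.1667)·(0.1667) + (2.1667)·(2.1667) + (-0.8333)·(-0.8333) + (0.1667)·(0.1667) + (1.1667)·(1.1667) + (-2.8333)·(-2.8333)) / 5 = 14.8333/5 = 2.9667

S is symmetric (S[j,i] = S[i,j]). Assembling:

S = [[6.1667, -1.8333, 0.4333],
 [-1.8333, 4.5667, -2.7667],
 [0.4333, -2.7667, 2.9667]]


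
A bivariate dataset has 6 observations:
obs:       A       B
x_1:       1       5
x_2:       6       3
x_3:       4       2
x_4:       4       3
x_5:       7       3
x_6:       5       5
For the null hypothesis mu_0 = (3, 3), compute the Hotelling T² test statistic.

Step 1 — sample mean vector:
  mean(A) = (1 + 6 + 4 + 4 + 7 + 5) / 6 = 27/6 = 4.5
  mean(B) = (5 + 3 + 2 + 3 + 3 + 5) / 6 = 21/6 = 3.5
  x̄ = (4.5, 3.5),  deviation x̄ - mu_0 = (4.5, 3.5) - (3, 3) = (1.5, 0.5).

Step 2 — sample covariance matrix, S[i,j] = (1/(n-1)) · Σ_k (x_{k,i} - mean_i) · (x_{k,j} - mean_j), divisor n-1 = 5:
  S[A,A] = ((-3.5)·(-3.5) + (1.5)·(1.5) + (-0.5)·(-0.5) + (-0.5)·(-0.5) + (2.5)·(2.5) + (0.5)·(0.5)) / 5 = 21.5/5 = 4.3
  S[A,B] = ((-3.5)·(1.5) + (1.5)·(-0.5) + (-0.5)·(-1.5) + (-0.5)·(-0.5) + (2.5)·(-0.5) + (0.5)·(1.5)) / 5 = -5.5/5 = -1.1
  S[B,B] = ((1.5)·(1.5) + (-0.5)·(-0.5) + (-1.5)·(-1.5) + (-0.5)·(-0.5) + (-0.5)·(-0.5) + (1.5)·(1.5)) / 5 = 7.5/5 = 1.5
  S = [[4.3, -1.1],
 [-1.1, 1.5]].

Step 3 — invert S. det(S) = 4.3·1.5 - (-1.1)² = 5.24.
  S^{-1} = (1/det) · [[d, -b], [-b, a]] = [[0.2863, 0.2099],
 [0.2099, 0.8206]].

Step 4 — quadratic form (x̄ - mu_0)^T · S^{-1} · (x̄ - mu_0):
  S^{-1} · (x̄ - mu_0) = (0.5344, 0.7252),
  (x̄ - mu_0)^T · [...] = (1.5)·(0.5344) + (0.5)·(0.7252) = 1.1641.

Step 5 — scale by n: T² = 6 · 1.1641 = 6.9847.

T² ≈ 6.9847


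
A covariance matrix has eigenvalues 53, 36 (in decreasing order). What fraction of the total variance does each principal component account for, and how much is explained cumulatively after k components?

Step 1 — total variance = trace(Sigma) = Σ λ_i = 53 + 36 = 89.

Step 2 — fraction explained by component i = λ_i / Σ λ:
  PC1: 53/89 = 0.5955
  PC2: 36/89 = 0.4045

Step 3 — cumulative fraction after k components = (λ_1 + ... + λ_k) / Σ λ:
  k = 1: 53/89 = 0.5955
  k = 2: (53 + 36)/89 = 89/89 = 1

Summary (fraction, with percent):

explained: PC1 0.5955 (59.55%), PC2 0.4045 (40.45%);  cumulative: 0.5955, 1


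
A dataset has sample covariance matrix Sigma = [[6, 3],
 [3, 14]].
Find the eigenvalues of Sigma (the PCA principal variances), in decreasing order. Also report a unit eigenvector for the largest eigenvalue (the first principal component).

Step 1 — characteristic polynomial of 2×2 Sigma:
  det(Sigma - λI) = λ² - trace · λ + det = 0.
  trace = 6 + 14 = 20, det = 6·14 - (3)² = 75.
Step 2 — discriminant:
  Δ = trace² - 4·det = 400 - 300 = 100.
Step 3 — eigenvalues:
  λ = (trace ± √Δ)/2 = (20 ± 10)/2,
  λ_1 = 15,  λ_2 = 5.

Step 4 — unit eigenvector for λ_1: solve (Sigma - λ_1 I)v = 0. First row:
  (6 - 15)·v_x + (3)·v_y = 0, i.e. (-9)·v_x + (3)·v_y = 0,
  so v ∝ (b, λ_1 - a) = (3, 9) = u.
  ||u|| = √((3)² + (9)²) = √(90) ≈ 9.4868,
  v_1 = u/||u|| ≈ (0.3162, 0.9487) (||v_1|| = 1).

λ_1 = 15,  λ_2 = 5;  v_1 ≈ (0.3162, 0.9487)


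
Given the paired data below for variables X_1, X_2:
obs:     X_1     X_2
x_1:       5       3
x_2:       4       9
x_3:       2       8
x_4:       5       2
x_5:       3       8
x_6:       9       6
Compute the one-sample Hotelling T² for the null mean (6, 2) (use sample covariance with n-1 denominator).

Step 1 — sample mean vector:
  mean(X_1) = (5 + 4 + 2 + 5 + 3 + 9) / 6 = 28/6 = 4.6667
  mean(X_2) = (3 + 9 + 8 + 2 + 8 + 6) / 6 = 36/6 = 6
  x̄ = (4.6667, 6),  deviation x̄ - mu_0 = (4.6667, 6) - (6, 2) = (-1.3333, 4).

Step 2 — sample covariance matrix, S[i,j] = (1/(n-1)) · Σ_k (x_{k,i} - mean_i) · (x_{k,j} - mean_j), divisor n-1 = 5:
  S[X_1,X_1] = ((0.3333)·(0.3333) + (-0.6667)·(-0.6667) + (-2.6667)·(-2.6667) + (0.3333)·(0.3333) + (-1.6667)·(-1.6667) + (4.3333)·(4.3333)) / 5 = 29.3333/5 = 5.8667
  S[X_1,X_2] = ((0.3333)·(-3) + (-0.6667)·(3) + (-2.6667)·(2) + (0.3333)·(-4) + (-1.6667)·(2) + (4.3333)·(0)) / 5 = -13/5 = -2.6
  S[X_2,X_2] = ((-3)·(-3) + (3)·(3) + (2)·(2) + (-4)·(-4) + (2)·(2) + (0)·(0)) / 5 = 42/5 = 8.4
  S = [[5.8667, -2.6],
 [-2.6, 8.4]].

Step 3 — invert S. det(S) = 5.8667·8.4 - (-2.6)² = 42.52.
  S^{-1} = (1/det) · [[d, -b], [-b, a]] = [[0.1976, 0.0611],
 [0.0611, 0.138]].

Step 4 — quadratic form (x̄ - mu_0)^T · S^{-1} · (x̄ - mu_0):
  S^{-1} · (x̄ - mu_0) = (-0.0188, 0.4704),
  (x̄ - mu_0)^T · [...] = (-1.3333)·(-0.0188) + (4)·(0.4704) = 1.9066.

Step 5 — scale by n: T² = 6 · 1.9066 = 11.4393.

T² ≈ 11.4393


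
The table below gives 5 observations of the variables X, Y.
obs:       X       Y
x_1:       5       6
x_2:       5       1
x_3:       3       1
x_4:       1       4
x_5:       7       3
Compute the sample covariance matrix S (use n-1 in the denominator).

Step 1 — column means:
  mean(X) = (5 + 5 + 3 + 1 + 7) / 5 = 21/5 = 4.2
  mean(Y) = (6 + 1 + 1 + 4 + 3) / 5 = 15/5 = 3

Step 2 — sample covariance S[i,j] = (1/(n-1)) · Σ_k (x_{k,i} - mean_i) · (x_{k,j} - mean_j), with n-1 = 4.
  S[X,X] = ((0.8)·(0.8) + (0.8)·(0.8) + (-1.2)·(-1.2) + (-3.2)·(-3.2) + (2.8)·(2.8)) / 4 = 20.8/4 = 5.2
  S[X,Y] = ((0.8)·(3) + (0.8)·(-2) + (-1.2)·(-2) + (-3.2)·(1) + (2.8)·(0)) / 4 = 0/4 = 0
  S[Y,Y] = ((3)·(3) + (-2)·(-2) + (-2)·(-2) + (1)·(1) + (0)·(0)) / 4 = 18/4 = 4.5

S is symmetric (S[j,i] = S[i,j]). Assembling:

S = [[5.2, 0],
 [0, 4.5]]


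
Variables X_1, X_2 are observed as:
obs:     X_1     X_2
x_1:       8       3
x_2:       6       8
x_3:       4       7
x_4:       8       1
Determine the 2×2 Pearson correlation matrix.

Step 1 — column means:
  mean(X_1) = (8 + 6 + 4 + 8) / 4 = 26/4 = 6.5
  mean(X_2) = (3 + 8 + 7 + 1) / 4 = 19/4 = 4.75

Step 2 — sample variances and covariances s[i,j] = (1/(n-1)) · Σ_k (x_{k,i} - mean_i) · (x_{k,j} - mean_j), with n-1 = 3:
  s[X_1,X_1] = ((1.5)·(1.5) + (-0.5)·(-0.5) + (-2.5)·(-2.5) + (1.5)·(1.5)) / 3 = 11/3 = 3.6667
  s[X_1,X_2] = ((1.5)·(-1.75) + (-0.5)·(3.25) + (-2.5)·(2.25) + (1.5)·(-3.75)) / 3 = -15.5/3 = -5.1667
  s[X_2,X_2] = ((-1.75)·(-1.75) + (3.25)·(3.25) + (2.25)·(2.25) + (-3.75)·(-3.75)) / 3 = 32.75/3 = 10.9167
  Sample standard deviations s_i = √(s[i,i]):
  s(X_1) = √(3.6667) = 1.9149
  s(X_2) = √(10.9167) = 3.304

Step 3 — r_{ij} = s_{ij} / (s_i · s_j):
  r[X_1,X_1] = 1 (diagonal).
  r[X_1,X_2] = -5.1667 / (1.9149 · 3.304) = -5.1667 / 6.3268 = -0.8166
  r[X_2,X_2] = 1 (diagonal).

R is symmetric with unit diagonal. Assembling:

R = [[1, -0.8166],
 [-0.8166, 1]]


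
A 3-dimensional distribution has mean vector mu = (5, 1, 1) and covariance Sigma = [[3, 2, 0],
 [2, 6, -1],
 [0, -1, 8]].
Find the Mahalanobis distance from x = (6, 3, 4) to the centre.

Step 1 — centre the observation: (x - mu) = (1, 2, 3).

Step 2 — invert Sigma (cofactor / det for 3×3, or solve directly):
  Sigma^{-1} = [[0.4312, -0.1468, -0.0183],
 [-0.1468, 0.2202, 0.0275],
 [-0.0183, 0.0275, 0.1284]].

Step 3 — form the quadratic (x - mu)^T · Sigma^{-1} · (x - mu):
  Sigma^{-1} · (x - mu) = (0.0826, 0.3761, 0.422).
  (x - mu)^T · [Sigma^{-1} · (x - mu)] = (1)·(0.0826) + (2)·(0.3761) + (3)·(0.422) = 2.1009.

Step 4 — take square root: d = √(2.1009) ≈ 1.4495.

d(x, mu) = √(2.1009) ≈ 1.4495


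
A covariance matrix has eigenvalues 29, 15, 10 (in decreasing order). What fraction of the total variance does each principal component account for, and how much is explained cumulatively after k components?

Step 1 — total variance = trace(Sigma) = Σ λ_i = 29 + 15 + 10 = 54.

Step 2 — fraction explained by component i = λ_i / Σ λ:
  PC1: 29/54 = 0.537
  PC2: 15/54 = 0.2778
  PC3: 10/54 = 0.1852

Step 3 — cumulative fraction after k components = (λ_1 + ... + λ_k) / Σ λ:
  k = 1: 29/54 = 0.537
  k = 2: (29 + 15)/54 = 44/54 = 0.8148
  k = 3: (29 + 15 + 10)/54 = 54/54 = 1

Summary (fraction, with percent):

explained: PC1 0.537 (53.7%), PC2 0.2778 (27.78%), PC3 0.1852 (18.52%);  cumulative: 0.537, 0.8148, 1


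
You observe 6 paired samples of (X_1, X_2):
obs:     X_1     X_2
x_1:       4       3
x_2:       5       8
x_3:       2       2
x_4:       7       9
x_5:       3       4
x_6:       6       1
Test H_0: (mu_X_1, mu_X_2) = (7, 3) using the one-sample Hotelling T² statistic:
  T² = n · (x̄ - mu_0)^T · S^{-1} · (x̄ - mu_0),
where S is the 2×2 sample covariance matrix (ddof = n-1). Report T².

Step 1 — sample mean vector:
  mean(X_1) = (4 + 5 + 2 + 7 + 3 + 6) / 6 = 27/6 = 4.5
  mean(X_2) = (3 + 8 + 2 + 9 + 4 + 1) / 6 = 27/6 = 4.5
  x̄ = (4.5, 4.5),  deviation x̄ - mu_0 = (4.5, 4.5) - (7, 3) = (-2.5, 1.5).

Step 2 — sample covariance matrix, S[i,j] = (1/(n-1)) · Σ_k (x_{k,i} - mean_i) · (x_{k,j} - mean_j), divisor n-1 = 5:
  S[X_1,X_1] = ((-0.5)·(-0.5) + (0.5)·(0.5) + (-2.5)·(-2.5) + (2.5)·(2.5) + (-1.5)·(-1.5) + (1.5)·(1.5)) / 5 = 17.5/5 = 3.5
  S[X_1,X_2] = ((-0.5)·(-1.5) + (0.5)·(3.5) + (-2.5)·(-2.5) + (2.5)·(4.5) + (-1.5)·(-0.5) + (1.5)·(-3.5)) / 5 = 15.5/5 = 3.1
  S[X_2,X_2] = ((-1.5)·(-1.5) + (3.5)·(3.5) + (-2.5)·(-2.5) + (4.5)·(4.5) + (-0.5)·(-0.5) + (-3.5)·(-3.5)) / 5 = 53.5/5 = 10.7
  S = [[3.5, 3.1],
 [3.1, 10.7]].

Step 3 — invert S. det(S) = 3.5·10.7 - (3.1)² = 27.84.
  S^{-1} = (1/det) · [[d, -b], [-b, a]] = [[0.3843, -0.1114],
 [-0.1114, 0.1257]].

Step 4 — quadratic form (x̄ - mu_0)^T · S^{-1} · (x̄ - mu_0):
  S^{-1} · (x̄ - mu_0) = (-1.1279, 0.467),
  (x̄ - mu_0)^T · [...] = (-2.5)·(-1.1279) + (1.5)·(0.467) = 3.5201.

Step 5 — scale by n: T² = 6 · 3.5201 = 21.1207.

T² ≈ 21.1207


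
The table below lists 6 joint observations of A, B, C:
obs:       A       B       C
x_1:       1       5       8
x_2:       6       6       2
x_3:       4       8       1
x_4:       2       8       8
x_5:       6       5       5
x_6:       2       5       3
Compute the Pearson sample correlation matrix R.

Step 1 — column means:
  mean(A) = (1 + 6 + 4 + 2 + 6 + 2) / 6 = 21/6 = 3.5
  mean(B) = (5 + 6 + 8 + 8 + 5 + 5) / 6 = 37/6 = 6.1667
  mean(C) = (8 + 2 + 1 + 8 + 5 + 3) / 6 = 27/6 = 4.5

Step 2 — sample variances and covariances s[i,j] = (1/(n-1)) · Σ_k (x_{k,i} - mean_i) · (x_{k,j} - mean_j), with n-1 = 5:
  s[A,A] = ((-2.5)·(-2.5) + (2.5)·(2.5) + (0.5)·(0.5) + (-1.5)·(-1.5) + (2.5)·(2.5) + (-1.5)·(-1.5)) / 5 = 23.5/5 = 4.7
  s[A,B] = ((-2.5)·(-1.1667) + (2.5)·(-0.1667) + (0.5)·(1.8333) + (-1.5)·(1.8333) + (2.5)·(-1.1667) + (-1.5)·(-1.1667)) / 5 = -0.5/5 = -0.1
  s[A,C] = ((-2.5)·(3.5) + (2.5)·(-2.5) + (0.5)·(-3.5) + (-1.5)·(3.5) + (2.5)·(0.5) + (-1.5)·(-1.5)) / 5 = -18.5/5 = -3.7
  s[B,B] = ((-1.1667)·(-1.1667) + (-0.1667)·(-0.1667) + (1.8333)·(1.8333) + (1.8333)·(1.8333) + (-1.1667)·(-1.1667) + (-1.1667)·(-1.1667)) / 5 = 10.8333/5 = 2.1667
  s[B,C] = ((-1.1667)·(3.5) + (-0.1667)·(-2.5) + (1.8333)·(-3.5) + (1.8333)·(3.5) + (-1.1667)·(0.5) + (-1.1667)·(-1.5)) / 5 = -2.5/5 = -0.5
  s[C,C] = ((3.5)·(3.5) + (-2.5)·(-2.5) + (-3.5)·(-3.5) + (3.5)·(3.5) + (0.5)·(0.5) + (-1.5)·(-1.5)) / 5 = 45.5/5 = 9.1
  Sample standard deviations s_i = √(s[i,i]):
  s(A) = √(4.7) = 2.1679
  s(B) = √(2.1667) = 1.472
  s(C) = √(9.1) = 3.0166

Step 3 — r_{ij} = s_{ij} / (s_i · s_j):
  r[A,A] = 1 (diagonal).
  r[A,B] = -0.1 / (2.1679 · 1.472) = -0.1 / 3.1911 = -0.0313
  r[A,C] = -3.7 / (2.1679 · 3.0166) = -3.7 / 6.5399 = -0.5658
  r[B,B] = 1 (diagonal).
  r[B,C] = -0.5 / (1.472 · 3.0166) = -0.5 / 4.4403 = -0.1126
  r[C,C] = 1 (diagonal).

R is symmetric with unit diagonal. Assembling:

R = [[1, -0.0313, -0.5658],
 [-0.0313, 1, -0.1126],
 [-0.5658, -0.1126, 1]]


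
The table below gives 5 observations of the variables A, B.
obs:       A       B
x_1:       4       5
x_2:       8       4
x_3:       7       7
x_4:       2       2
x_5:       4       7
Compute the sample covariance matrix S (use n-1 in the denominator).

Step 1 — column means:
  mean(A) = (4 + 8 + 7 + 2 + 4) / 5 = 25/5 = 5
  mean(B) = (5 + 4 + 7 + 2 + 7) / 5 = 25/5 = 5

Step 2 — sample covariance S[i,j] = (1/(n-1)) · Σ_k (x_{k,i} - mean_i) · (x_{k,j} - mean_j), with n-1 = 4.
  S[A,A] = ((-1)·(-1) + (3)·(3) + (2)·(2) + (-3)·(-3) + (-1)·(-1)) / 4 = 24/4 = 6
  S[A,B] = ((-1)·(0) + (3)·(-1) + (2)·(2) + (-3)·(-3) + (-1)·(2)) / 4 = 8/4 = 2
  S[B,B] = ((0)·(0) + (-1)·(-1) + (2)·(2) + (-3)·(-3) + (2)·(2)) / 4 = 18/4 = 4.5

S is symmetric (S[j,i] = S[i,j]). Assembling:

S = [[6, 2],
 [2, 4.5]]


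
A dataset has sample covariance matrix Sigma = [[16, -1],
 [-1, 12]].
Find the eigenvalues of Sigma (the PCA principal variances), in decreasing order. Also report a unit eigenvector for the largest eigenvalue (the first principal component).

Step 1 — characteristic polynomial of 2×2 Sigma:
  det(Sigma - λI) = λ² - trace · λ + det = 0.
  trace = 16 + 12 = 28, det = 16·12 - (-1)² = 191.
Step 2 — discriminant:
  Δ = trace² - 4·det = 784 - 764 = 20.
Step 3 — eigenvalues:
  λ = (trace ± √Δ)/2 = (28 ± 4.4721)/2,
  λ_1 = 16.2361,  λ_2 = 11.7639.

Step 4 — unit eigenvector for λ_1: solve (Sigma - λ_1 I)v = 0. First row:
  (16 - 16.2361)·v_x + (-1)·v_y = 0, i.e. (-0.2361)·v_x + (-1)·v_y = 0,
  so v ∝ (b, λ_1 - a) = (-1, 0.2361); multiply by -1 so the first entry is positive: u = (1, -0.2361).
  ||u|| = √((1)² + (-0.2361)²) = √(1.0557) ≈ 1.0275,
  v_1 = u/||u|| ≈ (0.9732, -0.2298) (||v_1|| = 1).

λ_1 = 16.2361,  λ_2 = 11.7639;  v_1 ≈ (0.9732, -0.2298)


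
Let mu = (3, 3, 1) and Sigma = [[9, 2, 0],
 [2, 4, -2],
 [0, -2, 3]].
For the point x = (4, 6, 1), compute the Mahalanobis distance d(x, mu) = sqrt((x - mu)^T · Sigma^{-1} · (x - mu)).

Step 1 — centre the observation: (x - mu) = (1, 3, 0).

Step 2 — invert Sigma (cofactor / det for 3×3, or solve directly):
  Sigma^{-1} = [[0.1333, -0.1, -0.0667],
 [-0.1, 0.45, 0.3],
 [-0.0667, 0.3, 0.5333]].

Step 3 — form the quadratic (x - mu)^T · Sigma^{-1} · (x - mu):
  Sigma^{-1} · (x - mu) = (-0.1667, 1.25, 0.8333).
  (x - mu)^T · [Sigma^{-1} · (x - mu)] = (1)·(-0.1667) + (3)·(1.25) + (0)·(0.8333) = 3.5833.

Step 4 — take square root: d = √(3.5833) ≈ 1.893.

d(x, mu) = √(3.5833) ≈ 1.893


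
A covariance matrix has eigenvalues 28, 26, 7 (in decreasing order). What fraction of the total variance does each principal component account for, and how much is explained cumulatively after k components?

Step 1 — total variance = trace(Sigma) = Σ λ_i = 28 + 26 + 7 = 61.

Step 2 — fraction explained by component i = λ_i / Σ λ:
  PC1: 28/61 = 0.459
  PC2: 26/61 = 0.4262
  PC3: 7/61 = 0.1148

Step 3 — cumulative fraction after k components = (λ_1 + ... + λ_k) / Σ λ:
  k = 1: 28/61 = 0.459
  k = 2: (28 + 26)/61 = 54/61 = 0.8852
  k = 3: (28 + 26 + 7)/61 = 61/61 = 1

Summary (fraction, with percent):

explained: PC1 0.459 (45.9%), PC2 0.4262 (42.62%), PC3 0.1148 (11.48%);  cumulative: 0.459, 0.8852, 1


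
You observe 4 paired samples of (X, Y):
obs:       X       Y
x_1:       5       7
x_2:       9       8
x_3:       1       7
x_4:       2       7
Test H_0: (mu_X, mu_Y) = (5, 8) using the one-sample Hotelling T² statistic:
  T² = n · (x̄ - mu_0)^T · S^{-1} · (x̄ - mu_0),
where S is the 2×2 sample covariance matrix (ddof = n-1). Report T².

Step 1 — sample mean vector:
  mean(X) = (5 + 9 + 1 + 2) / 4 = 17/4 = 4.25
  mean(Y) = (7 + 8 + 7 + 7) / 4 = 29/4 = 7.25
  x̄ = (4.25, 7.25),  deviation x̄ - mu_0 = (4.25, 7.25) - (5, 8) = (-0.75, -0.75).

Step 2 — sample covariance matrix, S[i,j] = (1/(n-1)) · Σ_k (x_{k,i} - mean_i) · (x_{k,j} - mean_j), divisor n-1 = 3:
  S[X,X] = ((0.75)·(0.75) + (4.75)·(4.75) + (-3.25)·(-3.25) + (-2.25)·(-2.25)) / 3 = 38.75/3 = 12.9167
  S[X,Y] = ((0.75)·(-0.25) + (4.75)·(0.75) + (-3.25)·(-0.25) + (-2.25)·(-0.25)) / 3 = 4.75/3 = 1.5833
  S[Y,Y] = ((-0.25)·(-0.25) + (0.75)·(0.75) + (-0.25)·(-0.25) + (-0.25)·(-0.25)) / 3 = 0.75/3 = 0.25
  S = [[12.9167, 1.5833],
 [1.5833, 0.25]].

Step 3 — invert S. det(S) = 12.9167·0.25 - (1.5833)² = 0.7222.
  S^{-1} = (1/det) · [[d, -b], [-b, a]] = [[0.3462, -2.1923],
 [-2.1923, 17.8846]].

Step 4 — quadratic form (x̄ - mu_0)^T · S^{-1} · (x̄ - mu_0):
  S^{-1} · (x̄ - mu_0) = (1.3846, -11.7692),
  (x̄ - mu_0)^T · [...] = (-0.75)·(1.3846) + (-0.75)·(-11.7692) = 7.7885.

Step 5 — scale by n: T² = 4 · 7.7885 = 31.1538.

T² ≈ 31.1538


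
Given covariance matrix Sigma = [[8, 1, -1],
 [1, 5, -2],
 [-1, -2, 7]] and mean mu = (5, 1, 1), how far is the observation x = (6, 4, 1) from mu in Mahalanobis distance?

Step 1 — centre the observation: (x - mu) = (1, 3, 0).

Step 2 — invert Sigma (cofactor / det for 3×3, or solve directly):
  Sigma^{-1} = [[0.1292, -0.0208, 0.0125],
 [-0.0208, 0.2292, 0.0625],
 [0.0125, 0.0625, 0.1625]].

Step 3 — form the quadratic (x - mu)^T · Sigma^{-1} · (x - mu):
  Sigma^{-1} · (x - mu) = (0.0667, 0.6667, 0.2).
  (x - mu)^T · [Sigma^{-1} · (x - mu)] = (1)·(0.0667) + (3)·(0.6667) + (0)·(0.2) = 2.0667.

Step 4 — take square root: d = √(2.0667) ≈ 1.4376.

d(x, mu) = √(2.0667) ≈ 1.4376


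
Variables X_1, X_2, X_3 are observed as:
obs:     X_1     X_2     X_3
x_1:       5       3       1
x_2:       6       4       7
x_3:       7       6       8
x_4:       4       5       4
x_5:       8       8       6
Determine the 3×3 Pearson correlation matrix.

Step 1 — column means:
  mean(X_1) = (5 + 6 + 7 + 4 + 8) / 5 = 30/5 = 6
  mean(X_2) = (3 + 4 + 6 + 5 + 8) / 5 = 26/5 = 5.2
  mean(X_3) = (1 + 7 + 8 + 4 + 6) / 5 = 26/5 = 5.2

Step 2 — sample variances and covariances s[i,j] = (1/(n-1)) · Σ_k (x_{k,i} - mean_i) · (x_{k,j} - mean_j), with n-1 = 4:
  s[X_1,X_1] = ((-1)·(-1) + (0)·(0) + (1)·(1) + (-2)·(-2) + (2)·(2)) / 4 = 10/4 = 2.5
  s[X_1,X_2] = ((-1)·(-2.2) + (0)·(-1.2) + (1)·(0.8) + (-2)·(-0.2) + (2)·(2.8)) / 4 = 9/4 = 2.25
  s[X_1,X_3] = ((-1)·(-4.2) + (0)·(1.8) + (1)·(2.8) + (-2)·(-1.2) + (2)·(0.8)) / 4 = 11/4 = 2.75
  s[X_2,X_2] = ((-2.2)·(-2.2) + (-1.2)·(-1.2) + (0.8)·(0.8) + (-0.2)·(-0.2) + (2.8)·(2.8)) / 4 = 14.8/4 = 3.7
  s[X_2,X_3] = ((-2.2)·(-4.2) + (-1.2)·(1.8) + (0.8)·(2.8) + (-0.2)·(-1.2) + (2.8)·(0.8)) / 4 = 11.8/4 = 2.95
  s[X_3,X_3] = ((-4.2)·(-4.2) + (1.8)·(1.8) + (2.8)·(2.8) + (-1.2)·(-1.2) + (0.8)·(0.8)) / 4 = 30.8/4 = 7.7
  Sample standard deviations s_i = √(s[i,i]):
  s(X_1) = √(2.5) = 1.5811
  s(X_2) = √(3.7) = 1.9235
  s(X_3) = √(7.7) = 2.7749

Step 3 — r_{ij} = s_{ij} / (s_i · s_j):
  r[X_1,X_1] = 1 (diagonal).
  r[X_1,X_2] = 2.25 / (1.5811 · 1.9235) = 2.25 / 3.0414 = 0.7398
  r[X_1,X_3] = 2.75 / (1.5811 · 2.7749) = 2.75 / 4.3875 = 0.6268
  r[X_2,X_2] = 1 (diagonal).
  r[X_2,X_3] = 2.95 / (1.9235 · 2.7749) = 2.95 / 5.3376 = 0.5527
  r[X_3,X_3] = 1 (diagonal).

R is symmetric with unit diagonal. Assembling:

R = [[1, 0.7398, 0.6268],
 [0.7398, 1, 0.5527],
 [0.6268, 0.5527, 1]]


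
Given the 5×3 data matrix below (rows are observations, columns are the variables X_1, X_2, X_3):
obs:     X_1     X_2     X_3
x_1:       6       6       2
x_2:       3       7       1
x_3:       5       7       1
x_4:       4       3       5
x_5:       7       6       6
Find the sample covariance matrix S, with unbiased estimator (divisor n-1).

Step 1 — column means:
  mean(X_1) = (6 + 3 + 5 + 4 + 7) / 5 = 25/5 = 5
  mean(X_2) = (6 + 7 + 7 + 3 + 6) / 5 = 29/5 = 5.8
  mean(X_3) = (2 + 1 + 1 + 5 + 6) / 5 = 15/5 = 3

Step 2 — sample covariance S[i,j] = (1/(n-1)) · Σ_k (x_{k,i} - mean_i) · (x_{k,j} - mean_j), with n-1 = 4.
  S[X_1,X_1] = ((1)·(1) + (-2)·(-2) + (0)·(0) + (-1)·(-1) + (2)·(2)) / 4 = 10/4 = 2.5
  S[X_1,X_2] = ((1)·(0.2) + (-2)·(1.2) + (0)·(1.2) + (-1)·(-2.8) + (2)·(0.2)) / 4 = 1/4 = 0.25
  S[X_1,X_3] = ((1)·(-1) + (-2)·(-2) + (0)·(-2) + (-1)·(2) + (2)·(3)) / 4 = 7/4 = 1.75
  S[X_2,X_2] = ((0.2)·(0.2) + (1.2)·(1.2) + (1.2)·(1.2) + (-2.8)·(-2.8) + (0.2)·(0.2)) / 4 = 10.8/4 = 2.7
  S[X_2,X_3] = ((0.2)·(-1) + (1.2)·(-2) + (1.2)·(-2) + (-2.8)·(2) + (0.2)·(3)) / 4 = -10/4 = -2.5
  S[X_3,X_3] = ((-1)·(-1) + (-2)·(-2) + (-2)·(-2) + (2)·(2) + (3)·(3)) / 4 = 22/4 = 5.5

S is symmetric (S[j,i] = S[i,j]). Assembling:

S = [[2.5, 0.25, 1.75],
 [0.25, 2.7, -2.5],
 [1.75, -2.5, 5.5]]


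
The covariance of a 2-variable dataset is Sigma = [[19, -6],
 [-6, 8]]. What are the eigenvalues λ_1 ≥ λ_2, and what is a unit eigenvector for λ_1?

Step 1 — characteristic polynomial of 2×2 Sigma:
  det(Sigma - λI) = λ² - trace · λ + det = 0.
  trace = 19 + 8 = 27, det = 19·8 - (-6)² = 116.
Step 2 — discriminant:
  Δ = trace² - 4·det = 729 - 464 = 265.
Step 3 — eigenvalues:
  λ = (trace ± √Δ)/2 = (27 ± 16.2788)/2,
  λ_1 = 21.6394,  λ_2 = 5.3606.

Step 4 — unit eigenvector for λ_1: solve (Sigma - λ_1 I)v = 0. First row:
  (19 - 21.6394)·v_x + (-6)·v_y = 0, i.e. (-2.6394)·v_x + (-6)·v_y = 0,
  so v ∝ (b, λ_1 - a) = (-6, 2.6394); multiply by -1 so the first entry is positive: u = (6, -2.6394).
  ||u|| = √((6)² + (-2.6394)²) = √(42.9665) ≈ 6.5549,
  v_1 = u/||u|| ≈ (0.9153, -0.4027) (||v_1|| = 1).

λ_1 = 21.6394,  λ_2 = 5.3606;  v_1 ≈ (0.9153, -0.4027)


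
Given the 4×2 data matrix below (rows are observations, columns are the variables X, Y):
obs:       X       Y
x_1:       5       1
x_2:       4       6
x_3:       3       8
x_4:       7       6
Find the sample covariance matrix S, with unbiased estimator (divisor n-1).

Step 1 — column means:
  mean(X) = (5 + 4 + 3 + 7) / 4 = 19/4 = 4.75
  mean(Y) = (1 + 6 + 8 + 6) / 4 = 21/4 = 5.25

Step 2 — sample covariance S[i,j] = (1/(n-1)) · Σ_k (x_{k,i} - mean_i) · (x_{k,j} - mean_j), with n-1 = 3.
  S[X,X] = ((0.25)·(0.25) + (-0.75)·(-0.75) + (-1.75)·(-1.75) + (2.25)·(2.25)) / 3 = 8.75/3 = 2.9167
  S[X,Y] = ((0.25)·(-4.25) + (-0.75)·(0.75) + (-1.75)·(2.75) + (2.25)·(0.75)) / 3 = -4.75/3 = -1.5833
  S[Y,Y] = ((-4.25)·(-4.25) + (0.75)·(0.75) + (2.75)·(2.75) + (0.75)·(0.75)) / 3 = 26.75/3 = 8.9167

S is symmetric (S[j,i] = S[i,j]). Assembling:

S = [[2.9167, -1.5833],
 [-1.5833, 8.9167]]


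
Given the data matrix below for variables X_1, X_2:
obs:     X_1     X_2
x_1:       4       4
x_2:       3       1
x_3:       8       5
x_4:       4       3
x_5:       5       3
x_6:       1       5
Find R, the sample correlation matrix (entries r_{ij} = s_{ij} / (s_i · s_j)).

Step 1 — column means:
  mean(X_1) = (4 + 3 + 8 + 4 + 5 + 1) / 6 = 25/6 = 4.1667
  mean(X_2) = (4 + 1 + 5 + 3 + 3 + 5) / 6 = 21/6 = 3.5

Step 2 — sample variances and covariances s[i,j] = (1/(n-1)) · Σ_k (x_{k,i} - mean_i) · (x_{k,j} - mean_j), with n-1 = 5:
  s[X_1,X_1] = ((-0.1667)·(-0.1667) + (-1.1667)·(-1.1667) + (3.8333)·(3.8333) + (-0.1667)·(-0.1667) + (0.8333)·(0.8333) + (-3.1667)·(-3.1667)) / 5 = 26.8333/5 = 5.3667
  s[X_1,X_2] = ((-0.1667)·(0.5) + (-1.1667)·(-2.5) + (3.8333)·(1.5) + (-0.1667)·(-0.5) + (0.8333)·(-0.5) + (-3.1667)·(1.5)) / 5 = 3.5/5 = 0.7
  s[X_2,X_2] = ((0.5)·(0.5) + (-2.5)·(-2.5) + (1.5)·(1.5) + (-0.5)·(-0.5) + (-0.5)·(-0.5) + (1.5)·(1.5)) / 5 = 11.5/5 = 2.3
  Sample standard deviations s_i = √(s[i,i]):
  s(X_1) = √(5.3667) = 2.3166
  s(X_2) = √(2.3) = 1.5166

Step 3 — r_{ij} = s_{ij} / (s_i · s_j):
  r[X_1,X_1] = 1 (diagonal).
  r[X_1,X_2] = 0.7 / (2.3166 · 1.5166) = 0.7 / 3.5133 = 0.1992
  r[X_2,X_2] = 1 (diagonal).

R is symmetric with unit diagonal. Assembling:

R = [[1, 0.1992],
 [0.1992, 1]]


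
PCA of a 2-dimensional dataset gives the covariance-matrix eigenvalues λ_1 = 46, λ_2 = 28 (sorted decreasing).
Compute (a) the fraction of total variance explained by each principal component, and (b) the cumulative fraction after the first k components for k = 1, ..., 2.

Step 1 — total variance = trace(Sigma) = Σ λ_i = 46 + 28 = 74.

Step 2 — fraction explained by component i = λ_i / Σ λ:
  PC1: 46/74 = 0.6216
  PC2: 28/74 = 0.3784

Step 3 — cumulative fraction after k components = (λ_1 + ... + λ_k) / Σ λ:
  k = 1: 46/74 = 0.6216
  k = 2: (46 + 28)/74 = 74/74 = 1

Summary (fraction, with percent):

explained: PC1 0.6216 (62.16%), PC2 0.3784 (37.84%);  cumulative: 0.6216, 1
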